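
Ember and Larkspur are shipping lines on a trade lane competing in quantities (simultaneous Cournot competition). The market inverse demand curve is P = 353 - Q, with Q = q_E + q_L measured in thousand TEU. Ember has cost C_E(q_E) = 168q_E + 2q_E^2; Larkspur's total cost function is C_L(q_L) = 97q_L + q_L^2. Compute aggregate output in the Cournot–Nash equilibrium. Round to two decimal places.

Ember's profit: π_E = (353 - Q)q_E - (168q_E + 2q_E²). Setting ∂π_E/∂q_E = 0: 185 - 6q_E - (q_L) = 0.
Larkspur's first-order condition: 256 - 4q_L - (q_E) = 0.
Best responses: q_E = (185 - q_L)/6, q_L = (256 - q_E)/4.
Solving the pair: q_E = 484/23, q_L = 1351/23.
Total output Q = 484/23 + 1351/23 = 1835/23.

79.78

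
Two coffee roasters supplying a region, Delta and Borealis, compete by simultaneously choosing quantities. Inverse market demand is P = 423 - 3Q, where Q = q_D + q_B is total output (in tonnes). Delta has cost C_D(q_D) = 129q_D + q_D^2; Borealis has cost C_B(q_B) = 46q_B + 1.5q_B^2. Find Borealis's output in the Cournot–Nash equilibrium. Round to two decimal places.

33.87

Delta's profit: π_D = (423 - 3Q)q_D - (129q_D + q_D²). Setting ∂π_D/∂q_D = 0: 294 - 8q_D - 3(q_B) = 0.
Borealis's profit: π_B = (423 - 3Q)q_B - (46q_B + (3/2)q_B²). Setting ∂π_B/∂q_B = 0: 377 - 9q_B - 3(q_D) = 0.
Rearranging gives the reaction functions q_D = (294 - 3q_B)/8 and q_B = (377 - 3q_D)/9.
Solving the pair: q_D = 505/21, q_B = 33.8730.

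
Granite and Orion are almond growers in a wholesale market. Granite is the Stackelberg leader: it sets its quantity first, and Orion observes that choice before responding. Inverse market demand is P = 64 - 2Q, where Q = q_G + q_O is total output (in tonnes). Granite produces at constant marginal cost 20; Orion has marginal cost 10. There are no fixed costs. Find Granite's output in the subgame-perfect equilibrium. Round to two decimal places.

Solve by backward induction. Given q_G, the follower Orion maximises π_O = (64 - 2q_G - 2q_O)q_O - 10q_O.
∂π_O/∂q_O = 54 - 2q_G - 4q_O = 0 gives the reaction function q_O = (54 - 2q_G)/4.
The leader anticipates this reaction. Substituting into P = 64 - 2Q gives P = 37 - q_G, so π_G = (37 - q_G)q_G - 20q_G.
The leader's first-order condition 17 - 2q_G = 0 yields q_G = 17/2.
Then q_O = (54 - 2·(17/2))/4 = 37/4.

8.50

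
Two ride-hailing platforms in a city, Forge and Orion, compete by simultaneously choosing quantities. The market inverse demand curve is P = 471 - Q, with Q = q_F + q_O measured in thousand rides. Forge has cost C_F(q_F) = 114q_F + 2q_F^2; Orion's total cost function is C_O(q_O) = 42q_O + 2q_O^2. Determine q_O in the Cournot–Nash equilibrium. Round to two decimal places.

63.34

Forge's profit: π_F = (471 - Q)q_F - (114q_F + 2q_F²). Setting ∂π_F/∂q_F = 0: 357 - 6q_F - (q_O) = 0.
Orion's first-order condition: 429 - 6q_O - (q_F) = 0.
Rearranging gives the reaction functions q_F = (357 - q_O)/6 and q_O = (429 - q_F)/6.
Substituting one into the other gives q_F = 1713/35 and q_O = 63.3429.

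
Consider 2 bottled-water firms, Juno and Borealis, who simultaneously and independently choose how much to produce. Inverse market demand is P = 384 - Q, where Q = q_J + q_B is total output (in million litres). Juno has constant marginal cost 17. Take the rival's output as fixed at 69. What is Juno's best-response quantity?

With the rival's output fixed at 69, Juno's profit is π_J = (384 - 69 - q_J)q_J - (17q_J) = (315 - q_J)q_J - (17q_J).
∂π_J/∂q_J = 298 - 2q_J = 0, so q_J = 149.

149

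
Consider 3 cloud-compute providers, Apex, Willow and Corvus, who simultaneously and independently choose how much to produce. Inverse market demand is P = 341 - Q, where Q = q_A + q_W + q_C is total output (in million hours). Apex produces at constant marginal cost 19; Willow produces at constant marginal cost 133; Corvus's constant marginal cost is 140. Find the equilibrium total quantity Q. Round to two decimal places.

182.75

Apex's profit: π_A = (341 - Q)q_A - (19q_A). Setting ∂π_A/∂q_A = 0: 322 - 2q_A - (q_W + q_C) = 0.
Willow's profit: π_W = (341 - Q)q_W - (133q_W). Setting ∂π_W/∂q_W = 0: 208 - 2q_W - (q_A + q_C) = 0.
Corvus's first-order condition: 201 - 2q_C - (q_A + q_W) = 0.
Adding the 3 first-order conditions: 731 − 4Q = 0, so Q = 731/4.
Back-substituting: q_A = (322 − 731/4) = 557/4, q_W = (208 − 731/4) = 101/4, q_C = (201 − 731/4) = 73/4.
Total output Q = 557/4 + 101/4 + 73/4 = 731/4.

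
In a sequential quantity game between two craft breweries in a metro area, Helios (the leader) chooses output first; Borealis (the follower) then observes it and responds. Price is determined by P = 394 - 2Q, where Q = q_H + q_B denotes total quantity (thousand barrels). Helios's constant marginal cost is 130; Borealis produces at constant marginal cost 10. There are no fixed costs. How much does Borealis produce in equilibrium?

78

The follower Borealis best-responds to any q_H: π_B = (394 - 2Q)q_B - 10q_B.
Setting the follower's marginal profit to zero, 384 - 2q_H - 4q_B = 0, i.e. q_B = (384 - 2q_H)/4.
Helios substitutes q_B(q_H) into its own profit: π_H = q_H(394 - 2q_H - (384 - 2q_H)/2) - 130q_H = (202 - q_H)q_H - 130q_H.
Leader FOC: 72 - 2q_H = 0, so q_H = 36.
Then q_B = (384 - 2·36)/4 = 78.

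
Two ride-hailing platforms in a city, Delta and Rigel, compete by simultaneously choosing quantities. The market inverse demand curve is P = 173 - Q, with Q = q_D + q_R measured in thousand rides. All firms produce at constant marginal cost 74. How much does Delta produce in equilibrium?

A representative firm's profit is π_i = q_i(173 - Q) - 74q_i.
First-order condition (treating rivals' output as given): 99 - 2q_i - q_j = 0.
With identical firms every q_j equals q_i, so q_j = q_i and 99 = 3q_i, giving q_i = 33.

33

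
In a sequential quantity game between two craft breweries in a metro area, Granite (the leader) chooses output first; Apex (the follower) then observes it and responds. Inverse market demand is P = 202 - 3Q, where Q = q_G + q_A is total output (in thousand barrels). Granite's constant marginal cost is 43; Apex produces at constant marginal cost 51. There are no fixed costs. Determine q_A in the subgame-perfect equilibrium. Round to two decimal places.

11.25

The follower Apex best-responds to any q_G: π_A = (202 - 3Q)q_A - 51q_A.
∂π_A/∂q_A = 151 - 3q_G - 6q_A = 0 gives the reaction function q_A = (151 - 3q_G)/6.
The leader anticipates this reaction. Substituting into P = 202 - 3Q gives P = 253/2 - (3/2)q_G, so π_G = (253/2 - (3/2)q_G)q_G - 43q_G.
The leader's first-order condition 167/2 - 3q_G = 0 yields q_G = 167/6.
Then q_A = (151 - 3·(167/6))/6 = 45/4.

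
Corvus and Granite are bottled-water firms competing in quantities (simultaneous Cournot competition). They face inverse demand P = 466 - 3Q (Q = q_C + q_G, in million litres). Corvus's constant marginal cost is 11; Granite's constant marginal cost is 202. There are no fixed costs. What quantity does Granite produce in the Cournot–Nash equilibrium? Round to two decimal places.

Corvus's profit: π_C = (466 - 3Q)q_C - (11q_C). Setting ∂π_C/∂q_C = 0: 455 - 6q_C - 3(q_G) = 0.
Granite's first-order condition: 264 - 6q_G - 3(q_C) = 0.
So q_C = (455 - 3q_G)/6 and q_G = (264 - 3q_C)/6.
Solving the pair: q_C = 646/9, q_G = 73/9.

8.11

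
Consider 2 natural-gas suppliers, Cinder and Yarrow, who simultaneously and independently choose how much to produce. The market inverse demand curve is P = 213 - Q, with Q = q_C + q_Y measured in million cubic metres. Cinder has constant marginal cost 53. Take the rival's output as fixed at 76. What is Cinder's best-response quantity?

With the rival's output fixed at 76, Cinder's profit is π_C = (213 - 76 - q_C)q_C - (53q_C) = (137 - q_C)q_C - (53q_C).
∂π_C/∂q_C = 84 - 2q_C = 0, so q_C = 42.

42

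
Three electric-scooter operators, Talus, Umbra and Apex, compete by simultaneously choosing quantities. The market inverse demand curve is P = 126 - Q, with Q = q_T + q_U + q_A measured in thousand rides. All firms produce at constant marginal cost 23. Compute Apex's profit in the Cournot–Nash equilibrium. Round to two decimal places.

A representative firm's profit is π_i = q_i(126 - Q) - 23q_i.
Setting ∂π_i/∂q_i = 0 with rivals' quantities fixed: 103 - 2q_i - Σ_{j≠i} q_j = 0.
By symmetry each firm produces the same amount; substituting Σ_{j≠i} q_j = 2q_i yields q_i = 103/4.
Price P = 126 - 309/4 = 195/4.
Apex's profit: (195/4 - 23)·(103/4) = 663.0625.

663.06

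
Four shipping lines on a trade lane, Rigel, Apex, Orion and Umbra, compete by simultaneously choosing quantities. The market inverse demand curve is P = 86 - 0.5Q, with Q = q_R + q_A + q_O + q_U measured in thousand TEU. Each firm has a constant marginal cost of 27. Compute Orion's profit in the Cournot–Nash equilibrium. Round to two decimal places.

A representative firm's profit is π_i = q_i(86 - 0.5Q) - 27q_i.
Setting ∂π_i/∂q_i = 0 with rivals' quantities fixed: 59 - q_i - (1/2)·Σ_{j≠i} q_j = 0.
With identical firms every q_j equals q_i, so Σ_{j≠i} q_j = 3q_i and 59 = (5/2)q_i, giving q_i = 118/5.
Price P = 86 - (1/2)·(472/5) = 194/5.
Orion's profit: (194/5 - 27)·(118/5) = 278.4800.

278.48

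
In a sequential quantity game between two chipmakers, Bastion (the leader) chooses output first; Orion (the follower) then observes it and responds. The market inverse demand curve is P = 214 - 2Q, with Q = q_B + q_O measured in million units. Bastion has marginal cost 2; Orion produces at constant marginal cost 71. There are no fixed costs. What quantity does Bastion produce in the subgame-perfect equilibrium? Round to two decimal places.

The follower Orion best-responds to any q_B: π_O = (214 - 2Q)q_O - 71q_O.
Follower FOC: 143 - 2q_B - 4q_O = 0, so q_O(q_B) = (143 - 2q_B)/4.
Bastion substitutes q_O(q_B) into its own profit: π_B = q_B(214 - 2q_B - (143 - 2q_B)/2) - 2q_B = (285/2 - q_B)q_B - 2q_B.
Leader FOC: 281/2 - 2q_B = 0, so q_B = 281/4.
Then q_O = (143 - 2·(281/4))/4 = 5/8.

70.25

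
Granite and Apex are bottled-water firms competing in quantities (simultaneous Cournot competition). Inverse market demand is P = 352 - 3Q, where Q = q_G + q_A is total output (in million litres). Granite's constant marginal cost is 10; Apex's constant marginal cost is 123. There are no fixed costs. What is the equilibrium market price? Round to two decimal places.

161.67

Granite's profit: π_G = (352 - 3Q)q_G - (10q_G). Setting ∂π_G/∂q_G = 0: 342 - 6q_G - 3(q_A) = 0.
Apex's profit: π_A = (352 - 3Q)q_A - (123q_A). Setting ∂π_A/∂q_A = 0: 229 - 6q_A - 3(q_G) = 0.
So q_G = (342 - 3q_A)/6 and q_A = (229 - 3q_G)/6.
Solving the pair: q_G = 455/9, q_A = 116/9.
Total output Q = 571/9, so price P = 352 - 3·(571/9) = 485/3.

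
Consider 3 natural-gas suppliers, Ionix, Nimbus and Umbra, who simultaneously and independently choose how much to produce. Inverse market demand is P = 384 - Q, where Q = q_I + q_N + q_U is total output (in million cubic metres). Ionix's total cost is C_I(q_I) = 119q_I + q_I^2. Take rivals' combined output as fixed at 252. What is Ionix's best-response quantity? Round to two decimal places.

With rivals' combined output fixed at 252, Ionix's profit is π_I = (384 - 252 - q_I)q_I - (119q_I + q_I²) = (132 - q_I)q_I - (119q_I + q_I²).
∂π_I/∂q_I = 13 - 4q_I = 0, so q_I = 13/4.

3.25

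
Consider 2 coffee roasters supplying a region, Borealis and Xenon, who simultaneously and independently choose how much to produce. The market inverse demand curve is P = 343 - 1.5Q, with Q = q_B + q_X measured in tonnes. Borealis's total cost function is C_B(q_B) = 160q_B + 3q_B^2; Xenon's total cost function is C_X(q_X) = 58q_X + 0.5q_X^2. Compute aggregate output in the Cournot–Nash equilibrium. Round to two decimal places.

76.89

Borealis's profit: π_B = (343 - 1.5Q)q_B - (160q_B + 3q_B²). Setting ∂π_B/∂q_B = 0: 183 - 9q_B - (3/2)(q_X) = 0.
Xenon's profit: π_X = (343 - 1.5Q)q_X - (58q_X + (1/2)q_X²). Setting ∂π_X/∂q_X = 0: 285 - 4q_X - (3/2)(q_B) = 0.
Best responses: q_B = (183 - (3/2)q_X)/9, q_X = (285 - (3/2)q_B)/4.
Solving the pair: q_B = 406/45, q_X = 1018/15.
Total output Q = 406/45 + 1018/15 = 692/9.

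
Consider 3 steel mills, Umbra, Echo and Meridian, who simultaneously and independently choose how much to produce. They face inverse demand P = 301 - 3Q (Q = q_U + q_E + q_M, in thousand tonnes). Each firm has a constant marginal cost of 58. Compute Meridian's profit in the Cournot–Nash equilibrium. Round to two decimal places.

1230.19

Each firm earns π_i = (301 - 3Q)q_i - 58q_i.
Setting ∂π_i/∂q_i = 0 with rivals' quantities fixed: 243 - 6q_i - 3·Σ_{j≠i} q_j = 0.
With identical firms every q_j equals q_i, so Σ_{j≠i} q_j = 2q_i and 243 = 12q_i, giving q_i = 81/4.
Price P = 301 - 3·(243/4) = 475/4.
Meridian's profit: (475/4 - 58)·(81/4) = 1230.1875.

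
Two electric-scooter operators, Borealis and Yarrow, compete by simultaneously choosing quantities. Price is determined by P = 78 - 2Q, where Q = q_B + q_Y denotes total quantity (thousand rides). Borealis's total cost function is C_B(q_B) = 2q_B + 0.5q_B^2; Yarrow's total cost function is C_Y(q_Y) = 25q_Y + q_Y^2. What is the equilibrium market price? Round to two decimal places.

42.38

Borealis's profit: π_B = (78 - 2Q)q_B - (2q_B + (1/2)q_B²). Setting ∂π_B/∂q_B = 0: 76 - 5q_B - 2(q_Y) = 0.
Yarrow's profit: π_Y = (78 - 2Q)q_Y - (25q_Y + q_Y²). Setting ∂π_Y/∂q_Y = 0: 53 - 6q_Y - 2(q_B) = 0.
Rearranging gives the reaction functions q_B = (76 - 2q_Y)/5 and q_Y = (53 - 2q_B)/6.
Solving the pair: q_B = 175/13, q_Y = 113/26.
Total output Q = 463/26, so price P = 78 - 2·(463/26) = 551/13.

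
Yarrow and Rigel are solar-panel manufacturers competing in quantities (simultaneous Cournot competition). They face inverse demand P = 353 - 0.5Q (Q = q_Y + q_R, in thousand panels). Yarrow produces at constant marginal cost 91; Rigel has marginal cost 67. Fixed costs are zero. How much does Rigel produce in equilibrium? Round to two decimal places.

Yarrow's profit: π_Y = (353 - 0.5Q)q_Y - (91q_Y). Setting ∂π_Y/∂q_Y = 0: 262 - q_Y - (1/2)(q_R) = 0.
Rigel's first-order condition: 286 - q_R - (1/2)(q_Y) = 0.
Rearranging gives the reaction functions q_Y = (262 - (1/2)q_R) and q_R = (286 - (1/2)q_Y).
Solving the pair: q_Y = 476/3, q_R = 620/3.

206.67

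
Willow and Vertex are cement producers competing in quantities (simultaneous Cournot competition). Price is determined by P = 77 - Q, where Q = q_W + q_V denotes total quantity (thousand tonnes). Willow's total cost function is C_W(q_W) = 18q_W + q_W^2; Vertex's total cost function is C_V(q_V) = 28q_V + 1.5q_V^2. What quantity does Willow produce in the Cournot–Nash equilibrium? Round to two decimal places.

12.95

Willow's profit: π_W = (77 - Q)q_W - (18q_W + q_W²). Setting ∂π_W/∂q_W = 0: 59 - 4q_W - (q_V) = 0.
Vertex's profit: π_V = (77 - Q)q_V - (28q_V + (3/2)q_V²). Setting ∂π_V/∂q_V = 0: 49 - 5q_V - (q_W) = 0.
So q_W = (59 - q_V)/4 and q_V = (49 - q_W)/5.
Solving the pair: q_W = 246/19, q_V = 137/19.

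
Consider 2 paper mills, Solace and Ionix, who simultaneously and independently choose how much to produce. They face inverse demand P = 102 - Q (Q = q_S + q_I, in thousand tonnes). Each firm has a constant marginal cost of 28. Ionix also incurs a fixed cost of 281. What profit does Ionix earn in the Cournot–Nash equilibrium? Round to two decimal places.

Each firm earns π_i = (102 - Q)q_i - 28q_i.
Setting ∂π_i/∂q_i = 0 with rivals' quantities fixed: 74 - 2q_i - q_j = 0.
With identical firms every q_j equals q_i, so q_j = q_i and 74 = 3q_i, giving q_i = 74/3.
Price P = 102 - 148/3 = 158/3.
Ionix's profit: (158/3 - 28)·(74/3) - 281 = 327.4444.

327.44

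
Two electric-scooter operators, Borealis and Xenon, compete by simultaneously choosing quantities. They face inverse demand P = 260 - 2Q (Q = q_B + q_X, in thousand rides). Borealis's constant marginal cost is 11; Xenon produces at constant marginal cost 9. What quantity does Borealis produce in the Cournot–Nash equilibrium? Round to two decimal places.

Borealis's profit: π_B = (260 - 2Q)q_B - (11q_B). Setting ∂π_B/∂q_B = 0: 249 - 4q_B - 2(q_X) = 0.
Xenon's first-order condition: 251 - 4q_X - 2(q_B) = 0.
Best responses: q_B = (249 - 2q_X)/4, q_X = (251 - 2q_B)/4.
Solving the pair: q_B = 247/6, q_X = 253/6.

41.17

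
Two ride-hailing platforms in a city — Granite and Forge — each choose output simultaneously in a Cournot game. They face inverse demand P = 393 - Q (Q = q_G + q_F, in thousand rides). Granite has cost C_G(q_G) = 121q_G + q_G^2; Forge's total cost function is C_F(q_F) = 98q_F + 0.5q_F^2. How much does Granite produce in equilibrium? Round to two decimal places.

Granite's profit: π_G = (393 - Q)q_G - (121q_G + q_G²). Setting ∂π_G/∂q_G = 0: 272 - 4q_G - (q_F) = 0.
Forge's profit: π_F = (393 - Q)q_F - (98q_F + (1/2)q_F²). Setting ∂π_F/∂q_F = 0: 295 - 3q_F - (q_G) = 0.
Rearranging gives the reaction functions q_G = (272 - q_F)/4 and q_F = (295 - q_G)/3.
Substituting one into the other gives q_G = 521/11 and q_F = 908/11.

47.36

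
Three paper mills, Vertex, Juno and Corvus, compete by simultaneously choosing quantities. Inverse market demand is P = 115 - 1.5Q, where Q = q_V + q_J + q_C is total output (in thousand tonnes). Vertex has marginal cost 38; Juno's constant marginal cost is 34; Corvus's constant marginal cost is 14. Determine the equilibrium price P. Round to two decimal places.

Vertex's profit: π_V = (115 - 1.5Q)q_V - (38q_V). Setting ∂π_V/∂q_V = 0: 77 - 3q_V - (3/2)(q_J + q_C) = 0.
Juno's first-order condition: 81 - 3q_J - (3/2)(q_V + q_C) = 0.
Corvus's profit: π_C = (115 - 1.5Q)q_C - (14q_C). Setting ∂π_C/∂q_C = 0: 101 - 3q_C - (3/2)(q_V + q_J) = 0.
Adding the 3 conditions: 259 − 3Q − 3Q = 0, i.e. Q = 259/6.
Back-substituting: q_V = (77 − 259/4)/(3/2) = 49/6, q_J = (81 − 259/4)/(3/2) = 65/6, q_C = (101 − 259/4)/(3/2) = 145/6.
Total output Q = 259/6, so price P = 115 - (3/2)·(259/6) = 201/4.

50.25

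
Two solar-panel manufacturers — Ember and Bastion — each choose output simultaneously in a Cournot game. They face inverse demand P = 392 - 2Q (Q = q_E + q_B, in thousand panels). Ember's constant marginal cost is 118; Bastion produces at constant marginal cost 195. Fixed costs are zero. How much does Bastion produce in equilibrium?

20

Ember's profit: π_E = (392 - 2Q)q_E - (118q_E). Setting ∂π_E/∂q_E = 0: 274 - 4q_E - 2(q_B) = 0.
Bastion's first-order condition: 197 - 4q_B - 2(q_E) = 0.
So q_E = (274 - 2q_B)/4 and q_B = (197 - 2q_E)/4.
Solving the pair: q_E = 117/2, q_B = 20.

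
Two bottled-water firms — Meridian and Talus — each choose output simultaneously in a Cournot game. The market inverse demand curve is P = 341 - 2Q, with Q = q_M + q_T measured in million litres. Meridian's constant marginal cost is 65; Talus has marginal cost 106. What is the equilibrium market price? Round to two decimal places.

Meridian's profit: π_M = (341 - 2Q)q_M - (65q_M). Setting ∂π_M/∂q_M = 0: 276 - 4q_M - 2(q_T) = 0.
Talus's profit: π_T = (341 - 2Q)q_T - (106q_T). Setting ∂π_T/∂q_T = 0: 235 - 4q_T - 2(q_M) = 0.
Best responses: q_M = (276 - 2q_T)/4, q_T = (235 - 2q_M)/4.
Substituting one into the other gives q_M = 317/6 and q_T = 97/3.
Total output Q = 511/6, so price P = 341 - 2·(511/6) = 512/3.

170.67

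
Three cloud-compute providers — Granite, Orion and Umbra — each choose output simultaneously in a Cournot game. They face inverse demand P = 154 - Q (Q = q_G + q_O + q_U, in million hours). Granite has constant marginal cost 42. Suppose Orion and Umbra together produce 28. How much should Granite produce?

42

With rivals' combined output fixed at 28, Granite's profit is π_G = (154 - 28 - q_G)q_G - (42q_G) = (126 - q_G)q_G - (42q_G).
∂π_G/∂q_G = 84 - 2q_G = 0, so q_G = 42.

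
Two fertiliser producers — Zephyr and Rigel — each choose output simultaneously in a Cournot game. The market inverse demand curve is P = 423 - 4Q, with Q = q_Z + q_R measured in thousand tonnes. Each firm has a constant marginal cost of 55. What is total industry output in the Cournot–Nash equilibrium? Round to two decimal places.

Each firm earns π_i = (423 - 4Q)q_i - 55q_i.
Setting ∂π_i/∂q_i = 0 with rivals' quantities fixed: 368 - 8q_i - 4q_j = 0.
By symmetry each firm produces the same amount; substituting q_j = q_i yields q_i = 368/12 = 92/3.
Total output Q = 92/3 + 92/3 = 184/3.

61.33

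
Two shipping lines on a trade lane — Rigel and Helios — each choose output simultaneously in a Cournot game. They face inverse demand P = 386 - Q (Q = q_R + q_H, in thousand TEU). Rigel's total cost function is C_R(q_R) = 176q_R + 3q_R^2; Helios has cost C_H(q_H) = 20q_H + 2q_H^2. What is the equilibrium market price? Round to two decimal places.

Rigel's profit: π_R = (386 - Q)q_R - (176q_R + 3q_R²). Setting ∂π_R/∂q_R = 0: 210 - 8q_R - (q_H) = 0.
Helios's first-order condition: 366 - 6q_H - (q_R) = 0.
Rearranging gives the reaction functions q_R = (210 - q_H)/8 and q_H = (366 - q_R)/6.
Solving the pair: q_R = 894/47, q_H = 57.8298.
Total output Q = 76.8511, so price P = 386 - 76.8511 = 309.1489.

309.15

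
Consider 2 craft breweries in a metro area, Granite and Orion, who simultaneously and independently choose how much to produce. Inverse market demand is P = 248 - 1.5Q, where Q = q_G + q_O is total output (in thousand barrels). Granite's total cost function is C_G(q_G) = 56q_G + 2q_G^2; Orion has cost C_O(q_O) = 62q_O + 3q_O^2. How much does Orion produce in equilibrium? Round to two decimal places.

16.69

Granite's profit: π_G = (248 - 1.5Q)q_G - (56q_G + 2q_G²). Setting ∂π_G/∂q_G = 0: 192 - 7q_G - (3/2)(q_O) = 0.
Orion's first-order condition: 186 - 9q_O - (3/2)(q_G) = 0.
Best responses: q_G = (192 - (3/2)q_O)/7, q_O = (186 - (3/2)q_G)/9.
Solving the pair: q_G = 644/27, q_O = 1352/81.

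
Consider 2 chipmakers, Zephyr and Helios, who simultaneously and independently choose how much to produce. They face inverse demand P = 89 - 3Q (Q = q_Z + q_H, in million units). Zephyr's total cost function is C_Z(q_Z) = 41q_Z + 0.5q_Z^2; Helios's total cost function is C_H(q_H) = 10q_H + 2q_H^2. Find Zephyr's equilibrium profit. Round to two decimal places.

Zephyr's profit: π_Z = (89 - 3Q)q_Z - (41q_Z + (1/2)q_Z²). Setting ∂π_Z/∂q_Z = 0: 48 - 7q_Z - 3(q_H) = 0.
Helios's profit: π_H = (89 - 3Q)q_H - (10q_H + 2q_H²). Setting ∂π_H/∂q_H = 0: 79 - 10q_H - 3(q_Z) = 0.
So q_Z = (48 - 3q_H)/7 and q_H = (79 - 3q_Z)/10.
Substituting one into the other gives q_Z = 243/61 and q_H = 409/61.
Price P = 89 - 3·(652/61) = 56.9344.
Zephyr's profit: 56.9344·(243/61) - 41·(243/61) - (1/2)(243/61)² = 55.5419.

55.54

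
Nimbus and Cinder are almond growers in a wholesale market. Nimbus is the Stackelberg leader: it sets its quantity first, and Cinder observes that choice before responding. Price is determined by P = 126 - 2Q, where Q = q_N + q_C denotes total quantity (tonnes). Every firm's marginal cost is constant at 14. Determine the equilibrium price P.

42

Solve by backward induction. Given q_N, the follower Cinder maximises π_C = (126 - 2q_N - 2q_C)q_C - 14q_C.
∂π_C/∂q_C = 112 - 2q_N - 4q_C = 0 gives the reaction function q_C = (112 - 2q_N)/4.
Nimbus substitutes q_C(q_N) into its own profit: π_N = q_N(126 - 2q_N - (112 - 2q_N)/2) - 14q_N = (70 - q_N)q_N - 14q_N.
The leader's first-order condition 56 - 2q_N = 0 yields q_N = 28.
Then q_C = (112 - 2·28)/4 = 14.
Total output Q = 42, so price P = 126 - 2·42 = 42.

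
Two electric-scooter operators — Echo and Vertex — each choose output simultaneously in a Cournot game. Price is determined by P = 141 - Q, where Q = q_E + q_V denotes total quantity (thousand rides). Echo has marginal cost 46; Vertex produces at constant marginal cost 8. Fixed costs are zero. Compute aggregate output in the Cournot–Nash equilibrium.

Echo's profit: π_E = (141 - Q)q_E - (46q_E). Setting ∂π_E/∂q_E = 0: 95 - 2q_E - (q_V) = 0.
Vertex's first-order condition: 133 - 2q_V - (q_E) = 0.
Rearranging gives the reaction functions q_E = (95 - q_V)/2 and q_V = (133 - q_E)/2.
Substituting one into the other gives q_E = 19 and q_V = 57.
Total output Q = 19 + 57 = 76.

76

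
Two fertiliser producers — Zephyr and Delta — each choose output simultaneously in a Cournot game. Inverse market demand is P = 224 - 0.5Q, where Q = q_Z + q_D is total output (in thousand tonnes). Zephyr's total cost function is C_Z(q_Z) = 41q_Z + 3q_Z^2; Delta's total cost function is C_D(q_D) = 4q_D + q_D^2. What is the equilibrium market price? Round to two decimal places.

Zephyr's profit: π_Z = (224 - 0.5Q)q_Z - (41q_Z + 3q_Z²). Setting ∂π_Z/∂q_Z = 0: 183 - 7q_Z - (1/2)(q_D) = 0.
Delta's profit: π_D = (224 - 0.5Q)q_D - (4q_D + q_D²). Setting ∂π_D/∂q_D = 0: 220 - 3q_D - (1/2)(q_Z) = 0.
So q_Z = (183 - (1/2)q_D)/7 and q_D = (220 - (1/2)q_Z)/3.
Substituting one into the other gives q_Z = 1756/83 and q_D = 69.8072.
Total output Q = 90.9639, so price P = 224 - (1/2)·90.9639 = 178.5181.

178.52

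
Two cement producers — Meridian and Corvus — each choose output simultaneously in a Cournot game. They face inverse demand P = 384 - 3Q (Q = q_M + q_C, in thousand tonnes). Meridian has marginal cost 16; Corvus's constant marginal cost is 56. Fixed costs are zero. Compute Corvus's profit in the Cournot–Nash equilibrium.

3072

Meridian's profit: π_M = (384 - 3Q)q_M - (16q_M). Setting ∂π_M/∂q_M = 0: 368 - 6q_M - 3(q_C) = 0.
Corvus's profit: π_C = (384 - 3Q)q_C - (56q_C). Setting ∂π_C/∂q_C = 0: 328 - 6q_C - 3(q_M) = 0.
Best responses: q_M = (368 - 3q_C)/6, q_C = (328 - 3q_M)/6.
Substituting one into the other gives q_M = 136/3 and q_C = 32.
Price P = 384 - 3·(232/3) = 152.
Corvus's profit: (152 - 56)·32 = 3072.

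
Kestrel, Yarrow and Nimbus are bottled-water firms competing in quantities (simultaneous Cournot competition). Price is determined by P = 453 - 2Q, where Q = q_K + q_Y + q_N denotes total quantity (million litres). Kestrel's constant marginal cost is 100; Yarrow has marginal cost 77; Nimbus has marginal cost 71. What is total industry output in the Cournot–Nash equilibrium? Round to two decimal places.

138.88

Kestrel's profit: π_K = (453 - 2Q)q_K - (100q_K). Setting ∂π_K/∂q_K = 0: 353 - 4q_K - 2(q_Y + q_N) = 0.
Yarrow's profit: π_Y = (453 - 2Q)q_Y - (77q_Y). Setting ∂π_Y/∂q_Y = 0: 376 - 4q_Y - 2(q_K + q_N) = 0.
Nimbus's profit: π_N = (453 - 2Q)q_N - (71q_N). Setting ∂π_N/∂q_N = 0: 382 - 4q_N - 2(q_K + q_Y) = 0.
Adding the 3 conditions: 1111 − 4Q − 4Q = 0, i.e. Q = 1111/8.
Back-substituting: q_K = (353 − 1111/4)/2 = 301/8, q_Y = (376 − 1111/4)/2 = 393/8, q_N = (382 − 1111/4)/2 = 417/8.
Total output Q = 301/8 + 393/8 + 417/8 = 1111/8.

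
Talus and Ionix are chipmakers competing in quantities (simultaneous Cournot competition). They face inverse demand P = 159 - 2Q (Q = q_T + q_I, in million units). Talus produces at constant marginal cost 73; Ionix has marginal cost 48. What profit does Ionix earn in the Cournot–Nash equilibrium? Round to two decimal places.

Talus's profit: π_T = (159 - 2Q)q_T - (73q_T). Setting ∂π_T/∂q_T = 0: 86 - 4q_T - 2(q_I) = 0.
Ionix's profit: π_I = (159 - 2Q)q_I - (48q_I). Setting ∂π_I/∂q_I = 0: 111 - 4q_I - 2(q_T) = 0.
So q_T = (86 - 2q_I)/4 and q_I = (111 - 2q_T)/4.
Solving the pair: q_T = 61/6, q_I = 68/3.
Price P = 159 - 2·(197/6) = 280/3.
Ionix's profit: (280/3 - 48)·(68/3) = 1027.5556.

1027.56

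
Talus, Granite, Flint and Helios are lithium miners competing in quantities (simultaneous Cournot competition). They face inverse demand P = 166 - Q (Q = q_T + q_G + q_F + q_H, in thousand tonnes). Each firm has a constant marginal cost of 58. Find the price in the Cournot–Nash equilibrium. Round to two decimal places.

79.60

Each firm earns π_i = (166 - Q)q_i - 58q_i.
Setting ∂π_i/∂q_i = 0 with rivals' quantities fixed: 108 - 2q_i - Σ_{j≠i} q_j = 0.
With identical firms every q_j equals q_i, so Σ_{j≠i} q_j = 3q_i and 108 = 5q_i, giving q_i = 108/5.
Total output Q = 432/5, so price P = 166 - 432/5 = 398/5.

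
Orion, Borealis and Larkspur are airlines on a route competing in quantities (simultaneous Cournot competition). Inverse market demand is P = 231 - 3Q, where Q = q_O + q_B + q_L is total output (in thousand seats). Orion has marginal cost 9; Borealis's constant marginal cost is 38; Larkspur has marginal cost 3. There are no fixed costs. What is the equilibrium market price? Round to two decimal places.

70.25

Orion's profit: π_O = (231 - 3Q)q_O - (9q_O). Setting ∂π_O/∂q_O = 0: 222 - 6q_O - 3(q_B + q_L) = 0.
Borealis's first-order condition: 193 - 6q_B - 3(q_O + q_L) = 0.
Larkspur's profit: π_L = (231 - 3Q)q_L - (3q_L). Setting ∂π_L/∂q_L = 0: 228 - 6q_L - 3(q_O + q_B) = 0.
Adding the 3 conditions: 643 − 6Q − 6Q = 0, i.e. Q = 643/12.
Back-substituting: q_O = (222 − 643/4)/3 = 245/12, q_B = (193 − 643/4)/3 = 43/4, q_L = (228 − 643/4)/3 = 269/12.
Total output Q = 643/12, so price P = 231 - 3·(643/12) = 281/4.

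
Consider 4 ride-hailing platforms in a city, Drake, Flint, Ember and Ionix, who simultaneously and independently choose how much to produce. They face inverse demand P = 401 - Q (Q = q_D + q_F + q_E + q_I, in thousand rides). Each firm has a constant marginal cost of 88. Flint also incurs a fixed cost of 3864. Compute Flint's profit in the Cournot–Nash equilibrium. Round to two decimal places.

A representative firm's profit is π_i = q_i(401 - Q) - 88q_i.
Setting ∂π_i/∂q_i = 0 with rivals' quantities fixed: 313 - 2q_i - Σ_{j≠i} q_j = 0.
With identical firms every q_j equals q_i, so Σ_{j≠i} q_j = 3q_i and 313 = 5q_i, giving q_i = 313/5.
Price P = 401 - 1252/5 = 753/5.
Flint's profit: (753/5 - 88)·(313/5) - 3864 = 1369/25.

54.76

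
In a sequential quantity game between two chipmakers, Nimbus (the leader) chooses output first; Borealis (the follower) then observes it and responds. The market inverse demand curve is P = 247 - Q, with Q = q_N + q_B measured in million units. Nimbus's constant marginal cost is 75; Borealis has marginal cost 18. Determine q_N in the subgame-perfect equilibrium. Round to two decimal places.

Solve by backward induction. Given q_N, the follower Borealis maximises π_B = (247 - q_N - q_B)q_B - 18q_B.
Setting the follower's marginal profit to zero, 229 - q_N - 2q_B = 0, i.e. q_B = (229 - q_N)/2.
The leader anticipates this reaction. Substituting into P = 247 - Q gives P = 265/2 - (1/2)q_N, so π_N = (265/2 - (1/2)q_N)q_N - 75q_N.
Leader FOC: 115/2 - q_N = 0, so q_N = 115/2.
Then q_B = (229 - 115/2)/2 = 343/4.

57.50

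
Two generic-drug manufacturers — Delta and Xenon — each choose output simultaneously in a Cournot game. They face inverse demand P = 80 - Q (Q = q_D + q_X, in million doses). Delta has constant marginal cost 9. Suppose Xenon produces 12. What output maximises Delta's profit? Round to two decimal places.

29.50

With the rival's output fixed at 12, Delta's profit is π_D = (80 - 12 - q_D)q_D - (9q_D) = (68 - q_D)q_D - (9q_D).
∂π_D/∂q_D = 59 - 2q_D = 0, so q_D = 59/2.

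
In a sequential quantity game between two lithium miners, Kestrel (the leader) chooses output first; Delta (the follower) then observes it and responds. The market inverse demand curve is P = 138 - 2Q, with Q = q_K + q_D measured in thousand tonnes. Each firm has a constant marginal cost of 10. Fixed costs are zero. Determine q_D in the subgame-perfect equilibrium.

Solve by backward induction. Given q_K, the follower Delta maximises π_D = (138 - 2q_K - 2q_D)q_D - 10q_D.
Follower FOC: 128 - 2q_K - 4q_D = 0, so q_D(q_K) = (128 - 2q_K)/4.
The leader anticipates this reaction. Substituting into P = 138 - 2Q gives P = 74 - q_K, so π_K = (74 - q_K)q_K - 10q_K.
Leader FOC: 64 - 2q_K = 0, so q_K = 32.
Then q_D = (128 - 2·32)/4 = 16.

16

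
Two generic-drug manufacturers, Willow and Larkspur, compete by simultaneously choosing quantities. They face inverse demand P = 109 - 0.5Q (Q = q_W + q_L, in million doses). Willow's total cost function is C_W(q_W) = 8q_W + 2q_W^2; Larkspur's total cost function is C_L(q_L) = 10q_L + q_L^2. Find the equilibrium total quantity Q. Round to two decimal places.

Willow's profit: π_W = (109 - 0.5Q)q_W - (8q_W + 2q_W²). Setting ∂π_W/∂q_W = 0: 101 - 5q_W - (1/2)(q_L) = 0.
Larkspur's first-order condition: 99 - 3q_L - (1/2)(q_W) = 0.
Best responses: q_W = (101 - (1/2)q_L)/5, q_L = (99 - (1/2)q_W)/3.
Substituting one into the other gives q_W = 1014/59 and q_L = 1778/59.
Total output Q = 1014/59 + 1778/59 = 47.3220.

47.32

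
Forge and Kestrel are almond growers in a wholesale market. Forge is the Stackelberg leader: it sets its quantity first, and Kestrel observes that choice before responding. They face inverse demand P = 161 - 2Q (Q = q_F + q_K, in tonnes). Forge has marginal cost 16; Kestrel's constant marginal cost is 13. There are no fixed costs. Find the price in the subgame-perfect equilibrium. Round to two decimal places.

Solve by backward induction. Given q_F, the follower Kestrel maximises π_K = (161 - 2q_F - 2q_K)q_K - 13q_K.
Setting the follower's marginal profit to zero, 148 - 2q_F - 4q_K = 0, i.e. q_K = (148 - 2q_F)/4.
The leader anticipates this reaction. Substituting into P = 161 - 2Q gives P = 87 - q_F, so π_F = (87 - q_F)q_F - 16q_F.
The leader's first-order condition 71 - 2q_F = 0 yields q_F = 71/2.
Then q_K = (148 - 2·(71/2))/4 = 77/4.
Total output Q = 219/4, so price P = 161 - 2·(219/4) = 103/2.

51.50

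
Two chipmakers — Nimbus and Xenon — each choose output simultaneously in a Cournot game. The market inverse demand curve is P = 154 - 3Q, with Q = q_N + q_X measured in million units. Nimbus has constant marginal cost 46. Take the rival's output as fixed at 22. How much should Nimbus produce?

With the rival's output fixed at 22, Nimbus's profit is π_N = (154 - 3·22 - 3q_N)q_N - (46q_N) = (88 - 3q_N)q_N - (46q_N).
∂π_N/∂q_N = 42 - 6q_N = 0, so q_N = 7.

7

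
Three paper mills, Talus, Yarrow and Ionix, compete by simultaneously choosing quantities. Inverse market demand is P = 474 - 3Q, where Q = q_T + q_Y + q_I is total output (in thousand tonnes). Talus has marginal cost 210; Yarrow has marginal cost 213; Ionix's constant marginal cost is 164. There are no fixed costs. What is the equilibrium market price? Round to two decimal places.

265.25

Talus's profit: π_T = (474 - 3Q)q_T - (210q_T). Setting ∂π_T/∂q_T = 0: 264 - 6q_T - 3(q_Y + q_I) = 0.
Yarrow's profit: π_Y = (474 - 3Q)q_Y - (213q_Y). Setting ∂π_Y/∂q_Y = 0: 261 - 6q_Y - 3(q_T + q_I) = 0.
Ionix's profit: π_I = (474 - 3Q)q_I - (164q_I). Setting ∂π_I/∂q_I = 0: 310 - 6q_I - 3(q_T + q_Y) = 0.
Adding the 3 conditions: 835 − 6Q − 6Q = 0, i.e. Q = 835/12.
Back-substituting: q_T = (264 − 835/4)/3 = 221/12, q_Y = (261 − 835/4)/3 = 209/12, q_I = (310 − 835/4)/3 = 135/4.
Total output Q = 835/12, so price P = 474 - 3·(835/12) = 1061/4.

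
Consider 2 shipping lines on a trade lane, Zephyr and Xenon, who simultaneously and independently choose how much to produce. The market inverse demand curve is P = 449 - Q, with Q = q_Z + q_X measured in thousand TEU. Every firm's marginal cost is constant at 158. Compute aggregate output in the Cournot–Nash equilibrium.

194

A representative firm's profit is π_i = q_i(449 - Q) - 158q_i.
Setting ∂π_i/∂q_i = 0 with rivals' quantities fixed: 291 - 2q_i - q_j = 0.
With identical firms every q_j equals q_i, so q_j = q_i and 291 = 3q_i, giving q_i = 97.
Total output Q = 97 + 97 = 194.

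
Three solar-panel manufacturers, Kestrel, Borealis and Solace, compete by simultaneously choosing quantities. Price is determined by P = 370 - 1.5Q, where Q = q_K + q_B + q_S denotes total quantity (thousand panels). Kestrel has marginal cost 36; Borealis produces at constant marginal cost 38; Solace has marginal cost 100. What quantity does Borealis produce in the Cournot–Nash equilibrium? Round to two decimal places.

65.33

Kestrel's profit: π_K = (370 - 1.5Q)q_K - (36q_K). Setting ∂π_K/∂q_K = 0: 334 - 3q_K - (3/2)(q_B + q_S) = 0.
Borealis's first-order condition: 332 - 3q_B - (3/2)(q_K + q_S) = 0.
Solace's profit: π_S = (370 - 1.5Q)q_S - (100q_S). Setting ∂π_S/∂q_S = 0: 270 - 3q_S - (3/2)(q_K + q_B) = 0.
Adding the 3 conditions: 936 − 3Q − 3Q = 0, i.e. Q = 156.
Back-substituting: q_K = (334 − 234)/(3/2) = 200/3, q_B = (332 − 234)/(3/2) = 196/3, q_S = (270 − 234)/(3/2) = 24.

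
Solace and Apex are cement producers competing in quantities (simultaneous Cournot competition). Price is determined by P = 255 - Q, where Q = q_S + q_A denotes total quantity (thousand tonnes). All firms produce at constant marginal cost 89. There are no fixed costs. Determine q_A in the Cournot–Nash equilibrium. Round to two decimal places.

Each firm earns π_i = (255 - Q)q_i - 89q_i.
First-order condition (treating rivals' output as given): 166 - 2q_i - q_j = 0.
By symmetry each firm produces the same amount; substituting q_j = q_i yields q_i = 166/3.

55.33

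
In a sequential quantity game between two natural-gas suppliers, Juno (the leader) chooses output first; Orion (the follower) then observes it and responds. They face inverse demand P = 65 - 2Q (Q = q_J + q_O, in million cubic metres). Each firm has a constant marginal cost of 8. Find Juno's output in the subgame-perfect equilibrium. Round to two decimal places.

The follower Orion best-responds to any q_J: π_O = (65 - 2Q)q_O - 8q_O.
Follower FOC: 57 - 2q_J - 4q_O = 0, so q_O(q_J) = (57 - 2q_J)/4.
The leader anticipates this reaction. Substituting into P = 65 - 2Q gives P = 73/2 - q_J, so π_J = (73/2 - q_J)q_J - 8q_J.
Leader FOC: 57/2 - 2q_J = 0, so q_J = 57/4.
Then q_O = (57 - 2·(57/4))/4 = 57/8.

14.25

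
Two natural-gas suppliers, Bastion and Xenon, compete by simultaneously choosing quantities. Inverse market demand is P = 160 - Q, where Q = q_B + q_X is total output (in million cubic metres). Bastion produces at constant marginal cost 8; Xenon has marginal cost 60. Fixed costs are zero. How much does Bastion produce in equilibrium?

Bastion's profit: π_B = (160 - Q)q_B - (8q_B). Setting ∂π_B/∂q_B = 0: 152 - 2q_B - (q_X) = 0.
Xenon's profit: π_X = (160 - Q)q_X - (60q_X). Setting ∂π_X/∂q_X = 0: 100 - 2q_X - (q_B) = 0.
So q_B = (152 - q_X)/2 and q_X = (100 - q_B)/2.
Solving the pair: q_B = 68, q_X = 16.

68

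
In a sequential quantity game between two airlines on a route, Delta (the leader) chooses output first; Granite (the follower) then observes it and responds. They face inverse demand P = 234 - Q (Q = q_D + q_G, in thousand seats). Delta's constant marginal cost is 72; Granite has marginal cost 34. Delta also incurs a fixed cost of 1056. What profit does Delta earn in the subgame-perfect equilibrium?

Solve by backward induction. Given q_D, the follower Granite maximises π_G = (234 - q_D - q_G)q_G - 34q_G.
Follower FOC: 200 - q_D - 2q_G = 0, so q_G(q_D) = (200 - q_D)/2.
Delta substitutes q_G(q_D) into its own profit: π_D = q_D(234 - q_D - (200 - q_D)/2) - 72q_D = (134 - (1/2)q_D)q_D - 72q_D.
The leader's first-order condition 62 - q_D = 0 yields q_D = 62.
Then q_G = (200 - 62)/2 = 69.
Price P = 234 - 131 = 103.
Delta's profit: (103 - 72)·62 - 1056 = 866.

866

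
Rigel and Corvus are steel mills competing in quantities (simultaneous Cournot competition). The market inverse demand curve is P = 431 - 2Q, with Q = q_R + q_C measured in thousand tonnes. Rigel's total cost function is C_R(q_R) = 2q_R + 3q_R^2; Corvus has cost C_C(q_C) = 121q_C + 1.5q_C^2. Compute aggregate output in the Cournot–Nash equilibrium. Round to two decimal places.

70.08

Rigel's profit: π_R = (431 - 2Q)q_R - (2q_R + 3q_R²). Setting ∂π_R/∂q_R = 0: 429 - 10q_R - 2(q_C) = 0.
Corvus's first-order condition: 310 - 7q_C - 2(q_R) = 0.
Best responses: q_R = (429 - 2q_C)/10, q_C = (310 - 2q_R)/7.
Solving the pair: q_R = 36.1061, q_C = 1121/33.
Total output Q = 36.1061 + 1121/33 = 70.0758.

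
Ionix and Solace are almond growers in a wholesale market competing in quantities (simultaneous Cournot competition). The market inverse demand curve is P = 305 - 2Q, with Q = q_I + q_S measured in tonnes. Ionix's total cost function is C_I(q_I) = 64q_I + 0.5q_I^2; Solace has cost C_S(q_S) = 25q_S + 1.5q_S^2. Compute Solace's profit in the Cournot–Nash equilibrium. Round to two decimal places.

3069.23

Ionix's profit: π_I = (305 - 2Q)q_I - (64q_I + (1/2)q_I²). Setting ∂π_I/∂q_I = 0: 241 - 5q_I - 2(q_S) = 0.
Solace's first-order condition: 280 - 7q_S - 2(q_I) = 0.
Best responses: q_I = (241 - 2q_S)/5, q_S = (280 - 2q_I)/7.
Solving the pair: q_I = 1127/31, q_S = 918/31.
Price P = 305 - 2·65.9677 = 173.0645.
Solace's profit: 173.0645·(918/31) - 25·(918/31) - (3/2)(918/31)² = 3069.2341.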